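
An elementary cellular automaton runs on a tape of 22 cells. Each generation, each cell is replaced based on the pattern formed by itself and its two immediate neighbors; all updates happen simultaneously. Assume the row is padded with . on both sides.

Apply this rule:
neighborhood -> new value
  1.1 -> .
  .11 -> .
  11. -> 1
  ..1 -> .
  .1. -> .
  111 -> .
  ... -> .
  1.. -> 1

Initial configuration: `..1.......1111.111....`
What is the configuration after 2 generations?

....1.........1...11..

...1.........1...11...
....1.........1...11..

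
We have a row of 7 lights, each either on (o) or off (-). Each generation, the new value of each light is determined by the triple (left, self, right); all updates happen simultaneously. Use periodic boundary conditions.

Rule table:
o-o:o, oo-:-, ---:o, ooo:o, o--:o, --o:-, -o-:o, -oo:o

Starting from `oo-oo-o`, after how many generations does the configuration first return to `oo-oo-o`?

7

o-oo-oo
-oo-ooo
oo-ooo-
o-ooo-o
-ooo-oo
ooo-oo-
oo-oo-o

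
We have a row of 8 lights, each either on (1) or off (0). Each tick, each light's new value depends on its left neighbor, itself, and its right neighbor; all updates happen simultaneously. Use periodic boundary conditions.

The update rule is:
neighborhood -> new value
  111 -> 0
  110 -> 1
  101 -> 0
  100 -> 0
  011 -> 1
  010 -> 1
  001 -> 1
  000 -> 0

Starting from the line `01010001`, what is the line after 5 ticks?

01010011
01010111
01010101
01010101  (fixed point — unchanged through tick 5)

01010101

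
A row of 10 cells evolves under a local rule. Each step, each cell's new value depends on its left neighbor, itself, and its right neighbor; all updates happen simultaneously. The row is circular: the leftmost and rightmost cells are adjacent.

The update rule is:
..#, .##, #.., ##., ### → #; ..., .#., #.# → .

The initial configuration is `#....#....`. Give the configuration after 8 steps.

.#..#.#..#
..##...##.
.####.####
.####.####  (fixed point — unchanged through step 8)

.####.####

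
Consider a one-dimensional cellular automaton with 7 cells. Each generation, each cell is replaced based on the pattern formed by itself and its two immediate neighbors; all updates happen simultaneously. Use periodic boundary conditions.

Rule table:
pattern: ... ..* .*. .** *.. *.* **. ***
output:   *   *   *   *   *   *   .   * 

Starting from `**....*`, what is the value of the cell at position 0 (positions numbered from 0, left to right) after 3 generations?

*

*.*****
.******
******.
position 0 holds *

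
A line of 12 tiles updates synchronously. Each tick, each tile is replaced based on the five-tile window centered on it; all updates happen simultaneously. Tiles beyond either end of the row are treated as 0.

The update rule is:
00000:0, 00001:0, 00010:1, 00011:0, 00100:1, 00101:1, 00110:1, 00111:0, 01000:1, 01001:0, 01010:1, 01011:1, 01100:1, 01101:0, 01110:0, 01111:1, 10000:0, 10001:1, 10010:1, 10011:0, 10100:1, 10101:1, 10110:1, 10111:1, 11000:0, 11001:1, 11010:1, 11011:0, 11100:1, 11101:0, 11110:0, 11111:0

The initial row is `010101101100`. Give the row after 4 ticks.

010011001100

111111001100
010001101100
111101001100
010011001100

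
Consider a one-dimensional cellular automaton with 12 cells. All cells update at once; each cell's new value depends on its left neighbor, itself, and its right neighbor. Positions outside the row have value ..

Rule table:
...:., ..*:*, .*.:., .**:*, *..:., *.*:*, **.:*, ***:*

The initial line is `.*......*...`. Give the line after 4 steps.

*......*....
......*.....
.....*......
....*.......

....*.......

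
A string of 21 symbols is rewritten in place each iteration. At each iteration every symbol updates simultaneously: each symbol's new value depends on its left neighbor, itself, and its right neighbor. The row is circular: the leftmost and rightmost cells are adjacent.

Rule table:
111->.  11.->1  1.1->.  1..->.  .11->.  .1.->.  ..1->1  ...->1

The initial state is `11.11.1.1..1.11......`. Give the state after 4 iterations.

.1..1.....1...1.11111
...1..1111..11......1
.11..1...1.1.1.11111.
1.1.1..11..........1.

1.1.1..11..........1.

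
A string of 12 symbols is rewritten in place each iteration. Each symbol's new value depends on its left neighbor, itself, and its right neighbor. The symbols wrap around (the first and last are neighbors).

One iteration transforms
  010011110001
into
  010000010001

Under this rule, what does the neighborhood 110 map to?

At position 7 the neighborhood is 110; the next row has 1 there.

1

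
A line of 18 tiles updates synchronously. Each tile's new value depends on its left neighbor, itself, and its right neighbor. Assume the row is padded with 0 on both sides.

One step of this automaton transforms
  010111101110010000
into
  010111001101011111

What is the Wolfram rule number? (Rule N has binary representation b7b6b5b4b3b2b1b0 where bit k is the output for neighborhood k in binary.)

position 4: 111 → 1  (bit 7 = 1)
position 6: 110 → 0  (bit 6 = 0)
position 2: 101 → 0  (bit 5 = 0)
position 11: 100 → 1  (bit 4 = 1)
position 3: 011 → 1  (bit 3 = 1)
position 1: 010 → 1  (bit 2 = 1)
position 0: 001 → 0  (bit 1 = 0)
position 15: 000 → 1  (bit 0 = 1)
bits b7..b0 = 10011101 = 157

157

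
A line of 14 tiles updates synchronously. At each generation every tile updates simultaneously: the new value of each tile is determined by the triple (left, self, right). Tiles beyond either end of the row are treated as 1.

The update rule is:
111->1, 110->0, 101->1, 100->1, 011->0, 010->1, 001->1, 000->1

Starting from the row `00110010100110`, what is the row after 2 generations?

11001111111001
10110111110110

10110111110110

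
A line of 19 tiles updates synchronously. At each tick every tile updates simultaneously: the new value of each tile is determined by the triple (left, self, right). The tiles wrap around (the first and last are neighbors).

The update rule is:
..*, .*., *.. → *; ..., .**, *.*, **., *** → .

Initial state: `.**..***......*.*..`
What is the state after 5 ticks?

*..**...*....**.**.
***..*.***..*......
...***....****....*
*.*...*..*....*..**
..**.******..****..

..**.******..****..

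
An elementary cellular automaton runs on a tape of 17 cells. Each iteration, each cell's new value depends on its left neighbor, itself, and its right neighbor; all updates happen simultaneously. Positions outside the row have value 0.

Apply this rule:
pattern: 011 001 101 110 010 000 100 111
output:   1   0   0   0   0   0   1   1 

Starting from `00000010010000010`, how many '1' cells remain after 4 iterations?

00000001001000001
00000000100100000
00000000010010000
00000000001001000
count of 1: 2

2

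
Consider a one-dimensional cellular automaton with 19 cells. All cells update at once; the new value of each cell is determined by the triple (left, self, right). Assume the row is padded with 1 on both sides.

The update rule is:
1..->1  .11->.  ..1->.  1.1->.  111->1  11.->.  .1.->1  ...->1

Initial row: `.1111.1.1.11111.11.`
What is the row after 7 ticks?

1.1........1.111.1.

..11..1.1..111.....
1...1.1.11..1.1111.
.11.1.1...1.1..11..
....1.111.1.11...1.
111.1..1..1...11.1.
11..11.11.111....1.
1.1........1.111.1.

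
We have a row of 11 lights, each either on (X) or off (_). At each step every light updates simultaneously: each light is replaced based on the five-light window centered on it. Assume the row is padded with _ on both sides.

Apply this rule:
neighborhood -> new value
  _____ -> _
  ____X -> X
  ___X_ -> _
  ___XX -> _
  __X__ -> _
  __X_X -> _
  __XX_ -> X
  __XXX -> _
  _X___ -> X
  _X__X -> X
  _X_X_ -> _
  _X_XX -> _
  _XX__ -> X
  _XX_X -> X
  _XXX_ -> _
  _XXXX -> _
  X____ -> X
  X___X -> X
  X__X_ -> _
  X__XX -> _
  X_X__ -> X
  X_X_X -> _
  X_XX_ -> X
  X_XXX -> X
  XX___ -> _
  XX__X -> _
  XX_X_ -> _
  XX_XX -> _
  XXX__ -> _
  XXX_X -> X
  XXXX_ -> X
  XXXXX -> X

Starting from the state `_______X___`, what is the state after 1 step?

_____X__XX_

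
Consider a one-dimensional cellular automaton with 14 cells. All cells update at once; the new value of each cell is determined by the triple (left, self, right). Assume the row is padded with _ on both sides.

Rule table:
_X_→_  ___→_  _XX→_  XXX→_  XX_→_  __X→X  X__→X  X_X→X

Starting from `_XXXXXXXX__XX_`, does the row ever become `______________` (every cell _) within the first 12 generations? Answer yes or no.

no

generation 1: X________XX__X
generation 2: _X______X__XX_
generation 3: X_X____X_XX__X
generation 4: _X_X__X_X__XX_
generation 5: X_X_XX_X_XX__X
generation 6: _X_X__X_X__XX_  (repeats generation 4; period 2)
generation 12: _X_X__X_X__XX_
generation 12 is _X_X__X_X__XX_, still not uniform _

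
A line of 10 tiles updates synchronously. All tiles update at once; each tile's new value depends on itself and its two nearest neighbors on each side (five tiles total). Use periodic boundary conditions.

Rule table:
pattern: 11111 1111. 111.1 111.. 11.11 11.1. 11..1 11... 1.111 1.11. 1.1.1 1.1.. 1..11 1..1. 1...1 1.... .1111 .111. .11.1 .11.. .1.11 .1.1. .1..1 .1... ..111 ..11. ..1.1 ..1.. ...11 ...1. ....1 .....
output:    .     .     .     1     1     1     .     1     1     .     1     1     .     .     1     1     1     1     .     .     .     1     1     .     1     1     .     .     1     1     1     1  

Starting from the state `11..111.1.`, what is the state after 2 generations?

11111.1..1

....11.11.
11111.1..1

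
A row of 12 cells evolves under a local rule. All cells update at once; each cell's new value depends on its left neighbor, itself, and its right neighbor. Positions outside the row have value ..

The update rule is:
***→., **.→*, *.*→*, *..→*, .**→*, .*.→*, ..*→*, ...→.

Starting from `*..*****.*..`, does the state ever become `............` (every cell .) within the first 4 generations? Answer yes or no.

no

generation 1: ****...****.
generation 2: *..**.**..**
generation 3: ************
generation 4: *..........*
generation 4 is *..........*, still not uniform .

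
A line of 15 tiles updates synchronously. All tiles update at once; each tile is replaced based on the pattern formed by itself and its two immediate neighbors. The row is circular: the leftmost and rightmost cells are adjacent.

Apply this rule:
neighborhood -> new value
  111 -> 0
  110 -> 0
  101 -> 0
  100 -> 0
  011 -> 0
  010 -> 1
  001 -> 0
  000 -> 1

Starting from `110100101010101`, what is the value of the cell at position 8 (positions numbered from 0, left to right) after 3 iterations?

1

000100101010100
110100101010101  (repeats iteration 0; period 2)
iteration 3: 000100101010100
position 8 holds 1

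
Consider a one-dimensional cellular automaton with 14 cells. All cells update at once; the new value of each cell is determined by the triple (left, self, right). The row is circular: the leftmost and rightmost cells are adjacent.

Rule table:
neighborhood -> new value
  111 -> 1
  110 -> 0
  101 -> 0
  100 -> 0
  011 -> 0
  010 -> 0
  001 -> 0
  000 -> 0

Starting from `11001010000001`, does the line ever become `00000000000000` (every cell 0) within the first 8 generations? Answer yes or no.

yes

10000000000000
00000000000000
all cells are 0 at generation 2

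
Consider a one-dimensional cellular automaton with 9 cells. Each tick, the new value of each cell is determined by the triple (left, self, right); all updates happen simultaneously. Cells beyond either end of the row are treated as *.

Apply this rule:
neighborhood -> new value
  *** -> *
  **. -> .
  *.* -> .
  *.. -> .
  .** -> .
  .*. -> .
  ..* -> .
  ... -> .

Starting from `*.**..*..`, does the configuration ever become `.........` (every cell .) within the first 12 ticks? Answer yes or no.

tick 1: .........
all cells are . at tick 1

yes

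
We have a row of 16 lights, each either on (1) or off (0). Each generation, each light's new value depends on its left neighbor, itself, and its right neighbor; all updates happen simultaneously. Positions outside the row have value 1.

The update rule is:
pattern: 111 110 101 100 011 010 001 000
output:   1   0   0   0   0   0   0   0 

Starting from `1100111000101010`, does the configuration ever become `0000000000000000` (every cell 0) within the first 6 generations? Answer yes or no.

1000010000000000
0000000000000000
all cells are 0 at generation 2

yes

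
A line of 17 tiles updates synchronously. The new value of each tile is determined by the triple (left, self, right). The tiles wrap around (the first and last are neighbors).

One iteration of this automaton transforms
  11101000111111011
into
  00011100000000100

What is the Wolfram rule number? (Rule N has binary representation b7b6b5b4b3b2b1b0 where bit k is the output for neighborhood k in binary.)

position 0: 111 → 0  (bit 7 = 0)
position 2: 110 → 0  (bit 6 = 0)
position 3: 101 → 1  (bit 5 = 1)
position 5: 100 → 1  (bit 4 = 1)
position 8: 011 → 0  (bit 3 = 0)
position 4: 010 → 1  (bit 2 = 1)
position 7: 001 → 0  (bit 1 = 0)
position 6: 000 → 0  (bit 0 = 0)
bits b7..b0 = 00110100 = 52

52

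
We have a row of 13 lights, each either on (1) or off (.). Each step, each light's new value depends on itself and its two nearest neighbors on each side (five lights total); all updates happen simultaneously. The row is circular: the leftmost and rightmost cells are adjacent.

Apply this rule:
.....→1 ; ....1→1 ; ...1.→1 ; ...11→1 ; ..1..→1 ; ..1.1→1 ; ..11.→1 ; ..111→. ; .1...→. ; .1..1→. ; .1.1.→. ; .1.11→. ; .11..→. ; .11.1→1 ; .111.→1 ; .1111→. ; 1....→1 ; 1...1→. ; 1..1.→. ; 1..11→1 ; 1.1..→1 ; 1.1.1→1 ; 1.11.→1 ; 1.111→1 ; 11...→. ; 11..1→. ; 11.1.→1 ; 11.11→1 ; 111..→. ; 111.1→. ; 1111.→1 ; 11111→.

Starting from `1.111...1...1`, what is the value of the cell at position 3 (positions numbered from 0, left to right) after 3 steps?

1111...11..11
..1...11..1..
111..11...1.1
position 3 holds .

.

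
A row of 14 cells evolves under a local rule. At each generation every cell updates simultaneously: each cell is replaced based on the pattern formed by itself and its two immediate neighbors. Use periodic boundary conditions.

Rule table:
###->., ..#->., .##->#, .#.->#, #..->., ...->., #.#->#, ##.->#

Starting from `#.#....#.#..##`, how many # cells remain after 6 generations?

###....###..#.
#.#....#.#..##  (repeats generation 0; period 2)
generation 6: #.#....#.#..##
count of #: 6

6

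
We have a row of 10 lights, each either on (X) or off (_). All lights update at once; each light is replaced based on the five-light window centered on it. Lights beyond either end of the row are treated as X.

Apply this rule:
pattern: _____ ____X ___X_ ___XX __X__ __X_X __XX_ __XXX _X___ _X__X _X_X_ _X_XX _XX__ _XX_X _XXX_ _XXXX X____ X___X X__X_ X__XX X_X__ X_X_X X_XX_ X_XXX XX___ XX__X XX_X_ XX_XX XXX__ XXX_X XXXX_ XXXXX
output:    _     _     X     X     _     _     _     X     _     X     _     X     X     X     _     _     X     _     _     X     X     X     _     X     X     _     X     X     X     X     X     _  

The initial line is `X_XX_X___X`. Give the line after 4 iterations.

iteration 1: XX_XXX__XX
iteration 2: XXXX_X_XX_
iteration 3: __XXXXX_XX
iteration 4: _XX__XXXX_

_XX__XXXX_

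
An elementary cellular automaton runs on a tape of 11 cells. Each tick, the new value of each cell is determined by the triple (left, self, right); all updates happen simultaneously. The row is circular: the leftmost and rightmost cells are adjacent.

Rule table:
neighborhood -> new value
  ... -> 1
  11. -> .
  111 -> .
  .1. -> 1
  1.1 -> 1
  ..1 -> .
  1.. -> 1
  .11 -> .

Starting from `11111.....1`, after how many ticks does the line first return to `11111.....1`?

22

.....1111..
1111.....11
....1111...
111.....111
...1111....
11.....1111
..1111.....
1.....11111
.1111......
.....111111
1111.......
....111111.
111.......1
...111111..
11.......11
..111111...
1.......111
.111111....
.......1111
111111.....
......1111.
11111.....1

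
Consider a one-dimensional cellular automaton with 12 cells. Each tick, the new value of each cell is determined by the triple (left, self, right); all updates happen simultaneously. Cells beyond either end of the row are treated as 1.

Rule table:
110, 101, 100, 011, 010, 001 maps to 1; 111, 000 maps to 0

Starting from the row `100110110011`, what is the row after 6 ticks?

111111111110
000000000011
100000000110
110000001111
011000011000
111100111101

111100111101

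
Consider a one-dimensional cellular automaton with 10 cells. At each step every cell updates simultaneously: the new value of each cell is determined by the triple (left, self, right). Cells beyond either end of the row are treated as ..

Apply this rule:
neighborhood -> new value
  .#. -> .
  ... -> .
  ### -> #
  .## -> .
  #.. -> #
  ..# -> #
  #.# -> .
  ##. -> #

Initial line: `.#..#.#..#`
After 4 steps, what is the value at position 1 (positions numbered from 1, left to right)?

#.##...##.
...##.#.##
..#.#....#
.#...#..#.
position 1 holds .

.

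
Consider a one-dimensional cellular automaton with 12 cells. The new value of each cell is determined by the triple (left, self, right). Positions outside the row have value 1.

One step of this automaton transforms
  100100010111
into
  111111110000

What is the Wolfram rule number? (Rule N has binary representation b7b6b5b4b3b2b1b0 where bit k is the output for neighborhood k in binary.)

position 10: 111 → 0  (bit 7 = 0)
position 0: 110 → 1  (bit 6 = 1)
position 8: 101 → 0  (bit 5 = 0)
position 1: 100 → 1  (bit 4 = 1)
position 9: 011 → 0  (bit 3 = 0)
position 3: 010 → 1  (bit 2 = 1)
position 2: 001 → 1  (bit 1 = 1)
position 5: 000 → 1  (bit 0 = 1)
bits b7..b0 = 01010111 = 87

87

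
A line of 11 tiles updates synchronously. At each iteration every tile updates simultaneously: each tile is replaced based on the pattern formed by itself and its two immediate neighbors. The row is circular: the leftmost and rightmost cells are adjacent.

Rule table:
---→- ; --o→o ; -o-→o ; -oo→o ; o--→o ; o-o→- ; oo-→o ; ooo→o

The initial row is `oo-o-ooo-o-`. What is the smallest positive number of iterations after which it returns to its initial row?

oo-o-ooo-o-

1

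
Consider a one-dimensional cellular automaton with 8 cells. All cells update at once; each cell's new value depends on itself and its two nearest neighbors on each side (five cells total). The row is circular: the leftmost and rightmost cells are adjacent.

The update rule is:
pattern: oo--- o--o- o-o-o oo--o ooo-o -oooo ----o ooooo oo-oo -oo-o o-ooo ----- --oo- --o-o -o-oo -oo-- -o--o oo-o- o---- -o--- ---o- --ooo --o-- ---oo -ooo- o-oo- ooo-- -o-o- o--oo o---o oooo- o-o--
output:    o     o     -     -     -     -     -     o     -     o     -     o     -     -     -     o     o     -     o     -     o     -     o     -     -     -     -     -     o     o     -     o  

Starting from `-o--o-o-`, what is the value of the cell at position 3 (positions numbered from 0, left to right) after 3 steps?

oooo--oo
oo---o--
-ooooooo
position 3 holds o

o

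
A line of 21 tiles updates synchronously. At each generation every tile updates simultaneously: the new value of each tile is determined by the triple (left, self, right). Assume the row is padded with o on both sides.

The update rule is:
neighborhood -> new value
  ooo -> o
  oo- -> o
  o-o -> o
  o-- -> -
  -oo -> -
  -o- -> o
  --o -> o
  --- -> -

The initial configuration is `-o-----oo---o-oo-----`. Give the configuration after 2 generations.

oo---oooo-o-oooo---o-

generation 1: oo----o-o--ooo-o----o
generation 2: oo---oooo-o-oooo---o-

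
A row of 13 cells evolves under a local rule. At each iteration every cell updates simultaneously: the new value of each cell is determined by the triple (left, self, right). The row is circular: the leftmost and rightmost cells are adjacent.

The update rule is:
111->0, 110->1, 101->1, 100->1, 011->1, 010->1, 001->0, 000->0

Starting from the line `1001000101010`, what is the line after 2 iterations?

0111110100000

1101100111111
0111110100000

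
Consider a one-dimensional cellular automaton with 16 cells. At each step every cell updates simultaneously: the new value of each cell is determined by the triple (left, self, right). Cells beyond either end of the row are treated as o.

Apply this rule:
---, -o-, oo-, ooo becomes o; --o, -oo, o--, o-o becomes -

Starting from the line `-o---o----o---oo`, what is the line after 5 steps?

-o-o-o-oo-o-o--o
-o-o-o--o-o-o---
-o-o-o--o-o-o-o-
-o-o-o--o-o-o-o-  (fixed point — unchanged through step 5)

-o-o-o--o-o-o-o-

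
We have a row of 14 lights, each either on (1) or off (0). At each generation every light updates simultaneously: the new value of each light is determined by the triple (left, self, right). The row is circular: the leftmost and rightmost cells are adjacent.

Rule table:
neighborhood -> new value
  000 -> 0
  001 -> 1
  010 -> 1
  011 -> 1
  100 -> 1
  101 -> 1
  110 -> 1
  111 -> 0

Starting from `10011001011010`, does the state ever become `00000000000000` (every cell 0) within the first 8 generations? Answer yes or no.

generation 1: 11111111111111
generation 2: 00000000000000
all cells are 0 at generation 2

yes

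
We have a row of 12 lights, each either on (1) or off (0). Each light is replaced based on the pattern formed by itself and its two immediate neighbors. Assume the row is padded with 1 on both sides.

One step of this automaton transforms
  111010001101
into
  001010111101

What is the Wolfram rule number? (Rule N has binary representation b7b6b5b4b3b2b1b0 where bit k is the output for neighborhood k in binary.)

position 0: 111 → 0  (bit 7 = 0)
position 2: 110 → 1  (bit 6 = 1)
position 3: 101 → 0  (bit 5 = 0)
position 5: 100 → 0  (bit 4 = 0)
position 8: 011 → 1  (bit 3 = 1)
position 4: 010 → 1  (bit 2 = 1)
position 7: 001 → 1  (bit 1 = 1)
position 6: 000 → 1  (bit 0 = 1)
bits b7..b0 = 01001111 = 79

79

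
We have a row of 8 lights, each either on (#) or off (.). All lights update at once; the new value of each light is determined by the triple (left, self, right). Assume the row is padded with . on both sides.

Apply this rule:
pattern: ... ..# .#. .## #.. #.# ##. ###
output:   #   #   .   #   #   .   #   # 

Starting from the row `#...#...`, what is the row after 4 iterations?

.###.###
####.###
####.###  (fixed point — unchanged through iteration 4)

####.###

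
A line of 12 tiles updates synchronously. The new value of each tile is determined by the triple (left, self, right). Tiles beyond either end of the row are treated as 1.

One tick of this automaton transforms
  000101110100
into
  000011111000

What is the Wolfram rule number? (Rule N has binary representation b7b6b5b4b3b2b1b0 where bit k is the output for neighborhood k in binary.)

232

position 6: 111 → 1  (bit 7 = 1)
position 7: 110 → 1  (bit 6 = 1)
position 4: 101 → 1  (bit 5 = 1)
position 0: 100 → 0  (bit 4 = 0)
position 5: 011 → 1  (bit 3 = 1)
position 3: 010 → 0  (bit 2 = 0)
position 2: 001 → 0  (bit 1 = 0)
position 1: 000 → 0  (bit 0 = 0)
bits b7..b0 = 11101000 = 232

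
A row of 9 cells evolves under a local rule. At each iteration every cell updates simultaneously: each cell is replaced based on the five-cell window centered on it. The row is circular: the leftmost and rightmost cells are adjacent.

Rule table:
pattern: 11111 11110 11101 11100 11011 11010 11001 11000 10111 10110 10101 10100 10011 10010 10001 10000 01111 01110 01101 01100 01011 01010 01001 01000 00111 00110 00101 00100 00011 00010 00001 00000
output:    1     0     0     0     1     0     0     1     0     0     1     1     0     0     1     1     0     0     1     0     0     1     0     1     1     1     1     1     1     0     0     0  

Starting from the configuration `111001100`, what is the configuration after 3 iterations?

000001001

100001000
111001110
000001001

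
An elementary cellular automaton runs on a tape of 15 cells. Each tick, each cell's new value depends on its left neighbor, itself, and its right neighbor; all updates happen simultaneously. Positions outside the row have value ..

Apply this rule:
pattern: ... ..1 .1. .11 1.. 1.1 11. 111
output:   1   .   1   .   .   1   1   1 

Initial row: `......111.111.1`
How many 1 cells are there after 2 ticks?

10

11111..111.1111
.1111...111.111
count of 1: 10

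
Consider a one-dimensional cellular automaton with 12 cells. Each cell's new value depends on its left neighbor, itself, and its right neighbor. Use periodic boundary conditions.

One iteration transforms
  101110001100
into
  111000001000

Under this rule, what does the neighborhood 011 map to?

At position 2 the neighborhood is 011; the next row has 1 there.

1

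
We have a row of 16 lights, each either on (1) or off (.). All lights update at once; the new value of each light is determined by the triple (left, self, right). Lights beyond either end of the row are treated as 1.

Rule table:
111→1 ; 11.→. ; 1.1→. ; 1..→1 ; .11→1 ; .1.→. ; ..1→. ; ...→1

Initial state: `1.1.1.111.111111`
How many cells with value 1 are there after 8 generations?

13

......11..111111
11111.1.1.111111
1111......111111
111.11111.111111
11..1111..111111
1.1.111.1.111111
....11....111111
111.1.111.111111
count of 1: 13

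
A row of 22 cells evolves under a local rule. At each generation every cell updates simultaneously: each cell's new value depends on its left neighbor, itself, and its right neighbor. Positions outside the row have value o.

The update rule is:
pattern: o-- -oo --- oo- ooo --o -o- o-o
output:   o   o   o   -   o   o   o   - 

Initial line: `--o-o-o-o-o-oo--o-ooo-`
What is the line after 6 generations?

generation 1: ooo-o-o-o-o-o-ooo-oo--
generation 2: oo--o-o-o-o-o-oo--o-oo
generation 3: o-ooo-o-o-o-o-o-ooo-oo
generation 4: --oo--o-o-o-o-o-oo--oo
generation 5: ooo-ooo-o-o-o-o-o-oooo
generation 6: oo--oo--o-o-o-o-o-oooo

oo--oo--o-o-o-o-o-oooo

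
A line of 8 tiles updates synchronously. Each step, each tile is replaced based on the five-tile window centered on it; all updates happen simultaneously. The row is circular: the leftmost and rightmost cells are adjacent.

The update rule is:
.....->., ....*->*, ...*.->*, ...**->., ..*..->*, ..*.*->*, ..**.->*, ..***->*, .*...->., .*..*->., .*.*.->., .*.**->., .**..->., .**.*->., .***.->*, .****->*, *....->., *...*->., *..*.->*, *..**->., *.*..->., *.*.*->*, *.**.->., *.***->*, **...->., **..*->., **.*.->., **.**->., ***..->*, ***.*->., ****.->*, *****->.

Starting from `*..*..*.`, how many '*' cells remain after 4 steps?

..**.**.
..*.....
***.....
***...*.
count of *: 4

4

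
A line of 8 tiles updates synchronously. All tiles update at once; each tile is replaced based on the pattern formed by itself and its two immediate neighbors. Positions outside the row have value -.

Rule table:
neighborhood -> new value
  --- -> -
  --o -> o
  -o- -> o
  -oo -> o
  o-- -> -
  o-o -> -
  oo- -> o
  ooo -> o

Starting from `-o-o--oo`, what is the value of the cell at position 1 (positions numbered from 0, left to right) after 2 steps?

oo-o-ooo
oo-o-ooo
position 1 holds o

o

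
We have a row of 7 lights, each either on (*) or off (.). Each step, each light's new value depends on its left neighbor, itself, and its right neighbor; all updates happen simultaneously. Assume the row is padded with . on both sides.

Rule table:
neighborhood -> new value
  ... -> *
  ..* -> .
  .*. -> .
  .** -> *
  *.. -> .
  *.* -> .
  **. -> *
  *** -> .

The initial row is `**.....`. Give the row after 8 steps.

**.****
**.*..*
**.....  (repeats step 0; period 3)
step 8: **.*..*

**.*..*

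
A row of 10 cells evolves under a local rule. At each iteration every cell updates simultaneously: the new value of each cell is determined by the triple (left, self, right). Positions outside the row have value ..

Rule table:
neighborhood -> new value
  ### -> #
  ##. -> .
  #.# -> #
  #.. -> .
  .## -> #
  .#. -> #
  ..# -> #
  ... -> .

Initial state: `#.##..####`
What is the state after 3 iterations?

iteration 1: ###..####.
iteration 2: ##..####..
iteration 3: #..####...

#..####...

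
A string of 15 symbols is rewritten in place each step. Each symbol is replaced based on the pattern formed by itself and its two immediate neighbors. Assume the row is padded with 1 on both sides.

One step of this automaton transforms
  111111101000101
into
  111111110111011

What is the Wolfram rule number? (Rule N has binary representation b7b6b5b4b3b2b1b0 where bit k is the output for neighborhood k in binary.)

251

position 0: 111 → 1  (bit 7 = 1)
position 6: 110 → 1  (bit 6 = 1)
position 7: 101 → 1  (bit 5 = 1)
position 9: 100 → 1  (bit 4 = 1)
position 14: 011 → 1  (bit 3 = 1)
position 8: 010 → 0  (bit 2 = 0)
position 11: 001 → 1  (bit 1 = 1)
position 10: 000 → 1  (bit 0 = 1)
bits b7..b0 = 11111011 = 251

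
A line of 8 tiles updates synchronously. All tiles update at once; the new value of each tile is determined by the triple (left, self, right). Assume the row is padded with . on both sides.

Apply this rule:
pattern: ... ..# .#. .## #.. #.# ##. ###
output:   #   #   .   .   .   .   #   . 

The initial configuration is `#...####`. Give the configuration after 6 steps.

step 1: ..##...#
step 2: ##.#.##.
step 3: .#....#.
step 4: #..###..
step 5: ..#..#.#
step 6: ##..#...

##..#...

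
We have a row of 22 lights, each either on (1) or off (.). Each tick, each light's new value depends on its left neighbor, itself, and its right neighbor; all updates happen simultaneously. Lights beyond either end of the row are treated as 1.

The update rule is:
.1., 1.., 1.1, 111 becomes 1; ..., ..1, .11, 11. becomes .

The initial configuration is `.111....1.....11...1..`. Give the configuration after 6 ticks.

1111.11111....1.....11

1.1.1...11......1..11.
.11111....1.....11...1
1.111.1...11......1...
.1.1.111....1.....11..
11111.1.1...11......1.
1111.11111....1.....11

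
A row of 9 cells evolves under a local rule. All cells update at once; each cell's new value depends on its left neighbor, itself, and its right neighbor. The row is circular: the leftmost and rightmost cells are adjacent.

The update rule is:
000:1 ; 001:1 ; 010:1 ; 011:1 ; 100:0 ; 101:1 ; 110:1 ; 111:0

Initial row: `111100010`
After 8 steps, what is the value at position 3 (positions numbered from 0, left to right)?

0

100101111
101111000
111001011
001011110
111110010
100010111
101111100
111000101
position 3 holds 0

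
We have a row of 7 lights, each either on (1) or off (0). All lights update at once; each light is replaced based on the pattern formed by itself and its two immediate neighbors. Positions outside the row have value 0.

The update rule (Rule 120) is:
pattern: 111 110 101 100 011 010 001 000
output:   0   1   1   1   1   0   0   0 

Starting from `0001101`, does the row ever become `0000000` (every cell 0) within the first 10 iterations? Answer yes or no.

yes

iteration 1: 0001110
iteration 2: 0001011
iteration 3: 0000111
iteration 4: 0000101
iteration 5: 0000010
iteration 6: 0000001
iteration 7: 0000000
all cells are 0 at iteration 7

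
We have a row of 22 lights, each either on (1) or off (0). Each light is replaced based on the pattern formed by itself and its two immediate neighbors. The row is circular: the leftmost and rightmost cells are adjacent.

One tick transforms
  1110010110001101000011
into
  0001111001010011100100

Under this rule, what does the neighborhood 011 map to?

0

At position 7 the neighborhood is 011; the next row has 0 there.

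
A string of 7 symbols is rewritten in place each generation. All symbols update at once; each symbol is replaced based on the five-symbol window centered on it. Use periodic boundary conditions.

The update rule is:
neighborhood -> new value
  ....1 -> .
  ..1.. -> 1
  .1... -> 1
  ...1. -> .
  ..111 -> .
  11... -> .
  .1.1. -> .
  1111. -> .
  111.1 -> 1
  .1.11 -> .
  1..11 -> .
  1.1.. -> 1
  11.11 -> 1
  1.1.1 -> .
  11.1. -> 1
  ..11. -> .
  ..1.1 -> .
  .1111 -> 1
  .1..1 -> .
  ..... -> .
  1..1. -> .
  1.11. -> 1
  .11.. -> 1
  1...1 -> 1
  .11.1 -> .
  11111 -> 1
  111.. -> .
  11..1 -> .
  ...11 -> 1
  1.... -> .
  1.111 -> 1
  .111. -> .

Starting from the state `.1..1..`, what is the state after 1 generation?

.1..111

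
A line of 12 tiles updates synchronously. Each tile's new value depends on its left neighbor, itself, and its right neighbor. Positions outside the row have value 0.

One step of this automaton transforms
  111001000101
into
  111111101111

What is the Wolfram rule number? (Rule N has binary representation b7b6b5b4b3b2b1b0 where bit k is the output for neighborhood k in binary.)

254

position 1: 111 → 1  (bit 7 = 1)
position 2: 110 → 1  (bit 6 = 1)
position 10: 101 → 1  (bit 5 = 1)
position 3: 100 → 1  (bit 4 = 1)
position 0: 011 → 1  (bit 3 = 1)
position 5: 010 → 1  (bit 2 = 1)
position 4: 001 → 1  (bit 1 = 1)
position 7: 000 → 0  (bit 0 = 0)
bits b7..b0 = 11111110 = 254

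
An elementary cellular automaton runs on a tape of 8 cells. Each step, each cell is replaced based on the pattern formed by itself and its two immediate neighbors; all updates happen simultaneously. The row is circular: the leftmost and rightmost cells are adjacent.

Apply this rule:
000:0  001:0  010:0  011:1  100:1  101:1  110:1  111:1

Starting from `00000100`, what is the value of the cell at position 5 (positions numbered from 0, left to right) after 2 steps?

0

step 1: 00000010
step 2: 00000001
position 5 holds 0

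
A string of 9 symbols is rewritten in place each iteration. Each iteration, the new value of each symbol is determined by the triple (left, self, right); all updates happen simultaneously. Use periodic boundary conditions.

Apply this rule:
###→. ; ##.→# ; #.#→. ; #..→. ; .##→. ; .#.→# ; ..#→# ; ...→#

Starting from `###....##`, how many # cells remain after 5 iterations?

..#.###..
###...#.#
..#.###..  (repeats iteration 1; period 2)
iteration 5: ..#.###..
count of #: 4

4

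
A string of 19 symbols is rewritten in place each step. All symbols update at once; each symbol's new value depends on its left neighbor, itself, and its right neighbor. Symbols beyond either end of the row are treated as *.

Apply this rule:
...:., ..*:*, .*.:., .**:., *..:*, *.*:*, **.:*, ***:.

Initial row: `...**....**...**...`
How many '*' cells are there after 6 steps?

11

step 1: *.*.**..*.**.*.**.*
step 2: **.*.***.*.**.*.**.
step 3: .**.*..**.*.**.*.**
step 4: *.**.**.**.*.**.*..
step 5: **.**.**.**.*.**.**
step 6: .**.**.**.**.*.**..
count of *: 11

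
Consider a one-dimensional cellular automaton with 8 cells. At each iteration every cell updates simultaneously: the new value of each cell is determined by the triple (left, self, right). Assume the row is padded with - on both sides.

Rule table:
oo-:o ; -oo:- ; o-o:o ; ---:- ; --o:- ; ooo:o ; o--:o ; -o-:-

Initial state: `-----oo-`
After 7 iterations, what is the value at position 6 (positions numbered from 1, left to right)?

iteration 1: ------oo
iteration 2: -------o
iteration 3: --------
iteration 4: --------  (fixed point — unchanged through iteration 7)
position 6 holds -

-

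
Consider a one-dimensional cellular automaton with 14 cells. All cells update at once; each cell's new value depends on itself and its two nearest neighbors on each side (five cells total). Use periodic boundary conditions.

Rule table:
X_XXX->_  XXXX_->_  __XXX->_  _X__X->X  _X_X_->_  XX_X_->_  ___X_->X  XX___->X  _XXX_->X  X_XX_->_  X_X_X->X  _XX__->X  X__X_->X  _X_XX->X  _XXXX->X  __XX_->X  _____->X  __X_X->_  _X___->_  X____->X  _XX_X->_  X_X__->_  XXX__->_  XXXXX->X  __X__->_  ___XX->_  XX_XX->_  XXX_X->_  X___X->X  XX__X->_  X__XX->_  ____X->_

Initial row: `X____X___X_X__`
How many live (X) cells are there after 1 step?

6

__X_X__XX___XX
count of X: 6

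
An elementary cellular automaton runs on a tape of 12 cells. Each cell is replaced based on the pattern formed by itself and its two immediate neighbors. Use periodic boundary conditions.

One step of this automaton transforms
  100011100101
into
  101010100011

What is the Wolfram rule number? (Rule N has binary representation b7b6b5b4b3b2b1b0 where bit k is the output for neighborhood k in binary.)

position 5: 111 → 0  (bit 7 = 0)
position 0: 110 → 1  (bit 6 = 1)
position 10: 101 → 1  (bit 5 = 1)
position 1: 100 → 0  (bit 4 = 0)
position 4: 011 → 1  (bit 3 = 1)
position 9: 010 → 0  (bit 2 = 0)
position 3: 001 → 0  (bit 1 = 0)
position 2: 000 → 1  (bit 0 = 1)
bits b7..b0 = 01101001 = 105

105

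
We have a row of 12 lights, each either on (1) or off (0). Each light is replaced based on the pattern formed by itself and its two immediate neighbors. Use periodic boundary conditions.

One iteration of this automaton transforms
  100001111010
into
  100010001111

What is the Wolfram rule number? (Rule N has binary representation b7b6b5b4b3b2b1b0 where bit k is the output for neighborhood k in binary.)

position 6: 111 → 0  (bit 7 = 0)
position 8: 110 → 1  (bit 6 = 1)
position 9: 101 → 1  (bit 5 = 1)
position 1: 100 → 0  (bit 4 = 0)
position 5: 011 → 0  (bit 3 = 0)
position 0: 010 → 1  (bit 2 = 1)
position 4: 001 → 1  (bit 1 = 1)
position 2: 000 → 0  (bit 0 = 0)
bits b7..b0 = 01100110 = 102

102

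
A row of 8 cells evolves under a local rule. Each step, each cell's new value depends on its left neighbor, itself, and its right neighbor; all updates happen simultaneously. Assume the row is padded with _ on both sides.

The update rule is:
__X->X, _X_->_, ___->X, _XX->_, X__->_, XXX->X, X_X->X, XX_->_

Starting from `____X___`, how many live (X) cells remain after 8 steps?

3

XXXX__XX
_XX__X__
X___X__X
__XX__X_
XX___X__
___XX__X
XXX___X_
_X__XX__
count of X: 3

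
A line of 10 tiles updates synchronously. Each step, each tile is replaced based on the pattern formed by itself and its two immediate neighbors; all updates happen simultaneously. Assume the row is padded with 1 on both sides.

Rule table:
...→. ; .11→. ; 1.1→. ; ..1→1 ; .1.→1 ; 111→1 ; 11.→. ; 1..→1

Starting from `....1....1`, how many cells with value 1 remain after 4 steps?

8

1..111..1.
.11.1.111.
....1..1..
1..1111111
count of 1: 8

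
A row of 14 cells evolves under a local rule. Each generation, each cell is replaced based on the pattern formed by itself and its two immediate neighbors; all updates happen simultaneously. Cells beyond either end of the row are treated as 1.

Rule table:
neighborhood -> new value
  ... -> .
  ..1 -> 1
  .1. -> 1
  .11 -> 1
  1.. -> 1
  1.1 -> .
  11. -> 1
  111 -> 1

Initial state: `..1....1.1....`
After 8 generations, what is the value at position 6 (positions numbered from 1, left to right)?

1

1111..11.11..1
11111111.11111
11111111.11111  (fixed point — unchanged through generation 8)
position 6 holds 1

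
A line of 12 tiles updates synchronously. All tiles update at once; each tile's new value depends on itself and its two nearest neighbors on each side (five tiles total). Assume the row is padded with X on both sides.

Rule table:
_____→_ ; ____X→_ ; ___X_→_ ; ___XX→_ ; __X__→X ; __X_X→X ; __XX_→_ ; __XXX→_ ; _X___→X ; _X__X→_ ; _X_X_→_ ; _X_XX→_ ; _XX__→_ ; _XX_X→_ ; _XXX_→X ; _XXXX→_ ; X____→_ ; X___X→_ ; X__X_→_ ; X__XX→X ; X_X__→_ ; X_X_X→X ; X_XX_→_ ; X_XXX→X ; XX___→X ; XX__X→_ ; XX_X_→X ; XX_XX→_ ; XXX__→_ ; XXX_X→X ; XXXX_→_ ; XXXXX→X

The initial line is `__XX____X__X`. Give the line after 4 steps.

_X__X___X_X_
X___XX__X_X_
_X______X_X_
X_X_____X_X_

X_X_____X_X_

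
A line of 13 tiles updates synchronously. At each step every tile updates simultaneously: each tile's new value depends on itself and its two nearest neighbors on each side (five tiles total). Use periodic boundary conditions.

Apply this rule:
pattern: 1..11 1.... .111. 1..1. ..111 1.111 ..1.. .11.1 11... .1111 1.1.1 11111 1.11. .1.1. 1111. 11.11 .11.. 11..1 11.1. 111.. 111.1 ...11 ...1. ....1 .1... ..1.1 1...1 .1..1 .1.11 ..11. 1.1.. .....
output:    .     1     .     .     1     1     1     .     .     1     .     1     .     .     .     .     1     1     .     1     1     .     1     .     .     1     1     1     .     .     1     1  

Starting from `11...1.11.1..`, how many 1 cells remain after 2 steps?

6

step 1: .1.111....11.
step 2: .1.1.1.1...11
count of 1: 6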